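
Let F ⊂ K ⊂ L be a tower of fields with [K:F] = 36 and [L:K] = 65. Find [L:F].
[L:F] = 2340

The tower law says that for any tower of field extensions F ⊂ K ⊂ L with finite degrees, [L:F] = [L:K] · [K:F]. Here this gives [L:F] = 65 · 36 = 2340.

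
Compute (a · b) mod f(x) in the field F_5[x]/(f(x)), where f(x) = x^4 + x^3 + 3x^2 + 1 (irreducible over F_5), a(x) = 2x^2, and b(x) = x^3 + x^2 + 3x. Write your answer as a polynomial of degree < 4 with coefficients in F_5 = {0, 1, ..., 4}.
a · b ≡ 3x (mod f(x))

Multiply in F_5[x]: a(x)·b(x) = (2x^2)·(x^3 + x^2 + 3x) = 2x^5 + 2x^4 + x^3. This has degree ≥ 4, so divide by f(x) over F_5: 2x^5 + 2x^4 + x^3 = (2x)·(x^4 + x^3 + 3x^2 + 1) + (3x). Hence a·b ≡ 3x (mod f). (F_5[x]/(f) is a field with 5^4 = 625 elements since f is irreducible of degree 4.)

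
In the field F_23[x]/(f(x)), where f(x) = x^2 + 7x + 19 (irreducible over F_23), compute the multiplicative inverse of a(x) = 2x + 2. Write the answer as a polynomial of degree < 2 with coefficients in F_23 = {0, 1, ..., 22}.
a(x)^(-1) ≡ 15x + 21 (mod f(x))

Since f is irreducible over F_23, F_23[x]/(f) is a field and a(x) ≠ 0 has an inverse. Apply the extended Euclidean algorithm to f(x) and a(x) in F_23[x]: f(x) = (12x + 3)·a(x) + (13). The last nonzero remainder is the constant 13 = gcd(f, a) in F_23. Back-substituting through the division chain expresses 13 = s(x)·a(x) + t(x)·f(x) with s(x) ≡ 11x + 20 (mod f), so (11x + 20)·a(x) ≡ 13 (mod f). Multiplying by 13^(-1) ≡ 16 in F_23 gives a(x)^(-1) ≡ 16·(11x + 20) ≡ 15x + 21 (mod f). Check: (2x + 2)·(15x + 21) = 7x^2 + 3x + 19 ≡ 1 (mod x^2 + 7x + 19).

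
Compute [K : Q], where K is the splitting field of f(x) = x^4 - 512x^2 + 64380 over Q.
[K : Q] = 4

Solving the quadratic in x^2: x^2 = (512 ± √(512^2 - 4·64380))/2 = (512 ± √4624)/2 = (512 ± 68)/2, giving x^2 = 290 or x^2 = 222. So f(x) = (x^2 - 290)(x^2 - 222) and the roots of f are ±√290, ±√222. Hence the splitting field is K = Q(√290, √222). Since 290 and 222 are distinct squarefree integers > 1, their product 64380 is not a perfect square, so √222 ∉ Q(√290). By the tower law [K:Q] = [Q(√290,√222):Q(√290)] · [Q(√290):Q] = 2 · 2 = 4.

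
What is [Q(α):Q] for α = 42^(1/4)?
[Q(α):Q] = 4

α is a root of x^4 - 42. By Eisenstein's criterion at the prime p = 2 (which divides the constant term 42 but p^2 = 4 does not, since 42 is squarefree), x^4 - 42 is irreducible over Q. Hence [Q(α):Q] = 4.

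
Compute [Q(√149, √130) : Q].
[Q(√149, √130) : Q] = 4

[Q(√149):Q] = 2 (min poly x^2 - 149, irreducible since 149 is squarefree > 1). For the top step, suppose √130 ∈ Q(√149), say √130 = c + d√149 with c, d ∈ Q. Squaring: 130 = c^2 + 149d^2 + 2cd√149. Since √149 ∉ Q this forces 2cd = 0. If d = 0 then √130 = c ∈ Q, contradicting 130 squarefree > 1. If c = 0 then 130 = 149d^2, so 149·130 = (149d)^2 is a perfect square in Q — but 149·130 = 19370 is not a perfect square (since 149 and 130 are distinct squarefree integers). Contradiction. Hence √130 ∉ Q(√149), so x^2 - 130 stays irreducible over Q(√149) and [Q(√149, √130) : Q(√149)] = 2. By the tower law, [Q(√149, √130) : Q] = 2 · 2 = 4.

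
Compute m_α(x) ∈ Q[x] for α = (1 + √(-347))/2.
m_α(x) = x^2 - x + 87

From 2α - 1 = √(-347), squaring gives (2α - 1)^2 = -347, i.e. 4α^2 - 4α + 1 = -347, so α^2 - α + (1 + 347)/4 = 0. Since -347 ≡ 1 (mod 4), (1 + 347)/4 = 87 ∈ Z. The polynomial x^2 - x + 87 has discriminant 1 - 4·(87) = -347, which is not a perfect square in Q (d = -347 is squarefree and ≠ 1), so x^2 - x + 87 is irreducible over Q. It is the minimal polynomial of α.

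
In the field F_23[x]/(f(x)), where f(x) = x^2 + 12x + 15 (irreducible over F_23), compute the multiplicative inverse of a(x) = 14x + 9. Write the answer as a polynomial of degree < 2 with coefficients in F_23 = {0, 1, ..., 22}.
a(x)^(-1) ≡ 22x + 10 (mod f(x))

Since f is irreducible over F_23, F_23[x]/(f) is a field and a(x) ≠ 0 has an inverse. Apply the extended Euclidean algorithm to f(x) and a(x) in F_23[x]: f(x) = (5x + 19)·a(x) + (5). The last nonzero remainder is the constant 5 = gcd(f, a) in F_23. Back-substituting through the division chain expresses 5 = s(x)·a(x) + t(x)·f(x) with s(x) ≡ 18x + 4 (mod f), so (18x + 4)·a(x) ≡ 5 (mod f). Multiplying by 5^(-1) ≡ 14 in F_23 gives a(x)^(-1) ≡ 14·(18x + 4) ≡ 22x + 10 (mod f). Check: (14x + 9)·(22x + 10) = 9x^2 + 16x + 21 ≡ 1 (mod x^2 + 12x + 15).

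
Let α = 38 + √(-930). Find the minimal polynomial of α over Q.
m_α(x) = x^2 - 76x + 2374

From α - 38 = √(-930), squaring gives (α - 38)^2 = -930, i.e. α^2 - 76α + 1444 = -930, so α^2 - 76α + 2374 = 0. The discriminant of x^2 - 76x + 2374 is (-76)^2 - 4·(2374) = 5776 - 9496 = -3720, and 4·(-930) is not a perfect square in Q since -930 is squarefree and ≠ 1. Hence x^2 - 76x + 2374 is irreducible over Q and is the minimal polynomial of α.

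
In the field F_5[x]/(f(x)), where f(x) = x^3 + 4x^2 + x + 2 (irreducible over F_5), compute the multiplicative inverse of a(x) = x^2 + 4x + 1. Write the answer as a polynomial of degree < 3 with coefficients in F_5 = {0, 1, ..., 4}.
a(x)^(-1) ≡ 2x (mod f(x))

Since f is irreducible over F_5, F_5[x]/(f) is a field and a(x) ≠ 0 has an inverse. Apply the extended Euclidean algorithm to f(x) and a(x) in F_5[x]: f(x) = (x)·a(x) + (2). The last nonzero remainder is the constant 2 = gcd(f, a) in F_5. Back-substituting through the division chain expresses 2 = s(x)·a(x) + t(x)·f(x) with s(x) ≡ 4x (mod f), so (4x)·a(x) ≡ 2 (mod f). Multiplying by 2^(-1) ≡ 3 in F_5 gives a(x)^(-1) ≡ 3·(4x) ≡ 2x (mod f). Check: (x^2 + 4x + 1)·(2x) = 2x^3 + 3x^2 + 2x ≡ 1 (mod x^3 + 4x^2 + x + 2).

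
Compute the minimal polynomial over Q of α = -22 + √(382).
m_α(x) = x^2 + 44x + 102

From α + 22 = √(382), squaring gives (α + 22)^2 = 382, i.e. α^2 + 44α + 484 = 382, so α^2 + 44α + 102 = 0. The discriminant of x^2 + 44x + 102 is (44)^2 - 4·(102) = 1936 - 408 = 1528, and 4·(382) is not a perfect square in Q since 382 is squarefree and ≠ 1. Hence x^2 + 44x + 102 is irreducible over Q and is the minimal polynomial of α.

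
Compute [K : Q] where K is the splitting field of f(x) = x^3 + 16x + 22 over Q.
[K : Q] = 6

By the rational root test, any rational root of the monic integer polynomial f(x) = x^3 + 16x + 22 must be an integer dividing the constant term 22, i.e. one of ±{1, 2, 11, 22}. Evaluating: f(1) = 39, f(-1) = 5, f(2) = 62, f(-2) = -18, f(11) = 1529, f(-11) = -1485, f(22) = 11022, f(-22) = -10978; none is 0, so f has no rational root and is therefore irreducible over Q (a cubic with no linear factor over a field is irreducible). For an irreducible cubic, the Galois group is A_3 or S_3 according as the discriminant disc(f) = -4a^3 - 27b^2 = -4·(16)^3 - 27·(22)^2 = -29452 is or is not a square in Q. Here disc(f) = -29452 is not a perfect square in Q, so the Galois group of f over Q is not contained in A_3 and must be all of S_3. The splitting field has degree |S_3| = 6 over Q, so [K : Q] = 6.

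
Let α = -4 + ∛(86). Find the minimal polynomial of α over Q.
m_α(x) = x^3 + 12x^2 + 48x - 22

Set β = α + 4 = ∛(86), so β^3 = 86. Then (α + 4)^3 - 86 = 0, i.e. α is a root of g(x) = (x + 4)^3 - 86 = x^3 + 12x^2 + 48x - 22. Since g(x) = h(x + 4) where h(x) = x^3 - 86, and h is irreducible over Q (because 86 is not a perfect cube, so h has no rational root, and a monic cubic with no rational root is irreducible), g is also irreducible (irreducibility is preserved under the substitution x → x + 4). Hence m_α(x) = x^3 + 12x^2 + 48x - 22.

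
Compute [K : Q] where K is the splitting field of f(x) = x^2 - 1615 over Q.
[K : Q] = 2

f(x) = x^2 - 1615 factors as (x - √1615)(x + √1615). The splitting field is K = Q(√1615). Since 1615 is squarefree and > 1, it is not a perfect square, so x^2 - 1615 is irreducible over Q and [Q(√1615) : Q] = 2. Hence [K : Q] = 2.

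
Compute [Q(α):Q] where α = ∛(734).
[Q(α):Q] = 3

The minimal polynomial of α is x^3 - 734, irreducible over Q since 734 is not a perfect cube (so x^3 - 734 has no rational root). Hence [Q(α):Q] = deg(m_α) = 3.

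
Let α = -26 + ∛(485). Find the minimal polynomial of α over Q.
m_α(x) = x^3 + 78x^2 + 2028x + 17091

Set β = α + 26 = ∛(485), so β^3 = 485. Then (α + 26)^3 - 485 = 0, i.e. α is a root of g(x) = (x + 26)^3 - 485 = x^3 + 78x^2 + 2028x + 17091. Since g(x) = h(x + 26) where h(x) = x^3 - 485, and h is irreducible over Q (because 485 is not a perfect cube, so h has no rational root, and a monic cubic with no rational root is irreducible), g is also irreducible (irreducibility is preserved under the substitution x → x + 26). Hence m_α(x) = x^3 + 78x^2 + 2028x + 17091.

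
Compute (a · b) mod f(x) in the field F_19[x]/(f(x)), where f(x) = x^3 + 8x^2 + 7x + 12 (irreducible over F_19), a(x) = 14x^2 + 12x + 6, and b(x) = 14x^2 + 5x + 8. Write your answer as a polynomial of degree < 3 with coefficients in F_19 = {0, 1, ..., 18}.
a · b ≡ 5x^2 + 16x + 10 (mod f(x))

Multiply in F_19[x]: a(x)·b(x) = (14x^2 + 12x + 6)·(14x^2 + 5x + 8) = 6x^4 + 10x^3 + 9x^2 + 12x + 10. This has degree ≥ 3, so divide by f(x) over F_19: 6x^4 + 10x^3 + 9x^2 + 12x + 10 = (6x)·(x^3 + 8x^2 + 7x + 12) + (5x^2 + 16x + 10). Hence a·b ≡ 5x^2 + 16x + 10 (mod f). (F_19[x]/(f) is a field with 19^3 = 6859 elements since f is irreducible of degree 3.)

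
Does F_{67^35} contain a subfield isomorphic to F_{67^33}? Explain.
No: F_{67^33} is not a subfield of F_{67^35}

F_{p^m} embeds in F_{p^n} iff m | n. Here 33 ∤ 35 (since 35 = 1·33 + 2 with remainder 2 ≠ 0), so F_{67^33} is not a subfield of F_{67^35}. Equivalently: if it were, the tower law would give 33 = [F_{67^33}:F_67] dividing [F_{67^35}:F_67] = 35, contradiction.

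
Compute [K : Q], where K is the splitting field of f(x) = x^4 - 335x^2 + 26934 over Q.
[K : Q] = 4

Solving the quadratic in x^2: x^2 = (335 ± √(335^2 - 4·26934))/2 = (335 ± √4489)/2 = (335 ± 67)/2, giving x^2 = 134 or x^2 = 201. So f(x) = (x^2 - 134)(x^2 - 201) and the roots of f are ±√134, ±√201. Hence the splitting field is K = Q(√134, √201). Since 134 and 201 are distinct squarefree integers > 1, their product 26934 is not a perfect square, so √201 ∉ Q(√134). By the tower law [K:Q] = [Q(√134,√201):Q(√134)] · [Q(√134):Q] = 2 · 2 = 4.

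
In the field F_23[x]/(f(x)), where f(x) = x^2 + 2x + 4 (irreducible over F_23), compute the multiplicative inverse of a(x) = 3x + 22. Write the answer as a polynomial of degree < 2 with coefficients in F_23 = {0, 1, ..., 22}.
a(x)^(-1) ≡ x + 10 (mod f(x))

Since f is irreducible over F_23, F_23[x]/(f) is a field and a(x) ≠ 0 has an inverse. Apply the extended Euclidean algorithm to f(x) and a(x) in F_23[x]: f(x) = (8x + 11)·a(x) + (15). The last nonzero remainder is the constant 15 = gcd(f, a) in F_23. Back-substituting through the division chain expresses 15 = s(x)·a(x) + t(x)·f(x) with s(x) ≡ 15x + 12 (mod f), so (15x + 12)·a(x) ≡ 15 (mod f). Multiplying by 15^(-1) ≡ 20 in F_23 gives a(x)^(-1) ≡ 20·(15x + 12) ≡ x + 10 (mod f). Check: (3x + 22)·(x + 10) = 3x^2 + 6x + 13 ≡ 1 (mod x^2 + 2x + 4).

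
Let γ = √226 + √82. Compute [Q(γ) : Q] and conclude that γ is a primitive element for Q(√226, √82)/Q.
[Q(γ) : Q] = 4 (equivalently, Q(γ) = Q(√226, √82))

Obviously Q(γ) ⊆ Q(√226, √82), and [Q(√226, √82):Q] = 4 (since 226, 82 are distinct squarefree integers > 1 with 18532 not a perfect square). To show equality we compute the minimal polynomial of γ. From γ = √226 + √82: γ^2 = 226 + 2√(18532) + 82 = 308 + 2√(18532), so γ^2 - 308 = 2√(18532); squaring, (γ^2 - 308)^2 = 4·18532, i.e. γ^4 - 616γ^2 + 94864 - 74128 = 0, i.e. γ^4 - 616γ^2 + 20736 = 0. So γ is a root of x^4 - 616x^2 + 20736. This polynomial is irreducible over Q: it has no rational root (each ±√226 ± √82 is irrational), and any factorization into two quadratics over Q would force √(18532) ∈ Q (pairing opposite roots) or √226, √82 ∈ Q (other pairings), all impossible. Hence [Q(γ):Q] = 4 = [Q(√226, √82):Q], so Q(γ) = Q(√226, √82).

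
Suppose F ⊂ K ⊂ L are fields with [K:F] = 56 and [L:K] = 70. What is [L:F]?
[L:F] = 3920

The tower law says that for any tower of field extensions F ⊂ K ⊂ L with finite degrees, [L:F] = [L:K] · [K:F]. Here this gives [L:F] = 70 · 56 = 3920.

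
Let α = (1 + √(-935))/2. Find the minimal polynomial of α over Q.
m_α(x) = x^2 - x + 234

From 2α - 1 = √(-935), squaring gives (2α - 1)^2 = -935, i.e. 4α^2 - 4α + 1 = -935, so α^2 - α + (1 + 935)/4 = 0. Since -935 ≡ 1 (mod 4), (1 + 935)/4 = 234 ∈ Z. The polynomial x^2 - x + 234 has discriminant 1 - 4·(234) = -935, which is not a perfect square in Q (d = -935 is squarefree and ≠ 1), so x^2 - x + 234 is irreducible over Q. It is the minimal polynomial of α.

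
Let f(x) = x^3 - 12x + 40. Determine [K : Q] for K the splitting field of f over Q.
[K : Q] = 6

By the rational root test, any rational root of the monic integer polynomial f(x) = x^3 - 12x + 40 must be an integer dividing the constant term 40, i.e. one of ±{1, 2, 4, 5, 8, 10, 20, 40}. Evaluating: f(1) = 29, f(-1) = 51, f(2) = 24, f(-2) = 56, f(4) = 56, f(-4) = 24, f(5) = 105, f(-5) = -25, f(8) = 456, f(-8) = -376, f(10) = 920, f(-10) = -840, f(20) = 7800, f(-20) = -7720, f(40) = 63560, f(-40) = -63480; none is 0, so f has no rational root and is therefore irreducible over Q (a cubic with no linear factor over a field is irreducible). For an irreducible cubic, the Galois group is A_3 or S_3 according as the discriminant disc(f) = -4a^3 - 27b^2 = -4·(-12)^3 - 27·(40)^2 = -36288 is or is not a square in Q. Here disc(f) = -36288 is not a perfect square in Q, so the Galois group of f over Q is not contained in A_3 and must be all of S_3. The splitting field has degree |S_3| = 6 over Q, so [K : Q] = 6.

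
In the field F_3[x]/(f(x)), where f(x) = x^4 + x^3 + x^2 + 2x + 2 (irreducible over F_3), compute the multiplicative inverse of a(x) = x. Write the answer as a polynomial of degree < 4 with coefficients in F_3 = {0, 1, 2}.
a(x)^(-1) ≡ x^3 + x^2 + x + 2 (mod f(x))

Since f is irreducible over F_3, F_3[x]/(f) is a field and a(x) ≠ 0 has an inverse. Apply the extended Euclidean algorithm to f(x) and a(x) in F_3[x]: f(x) = (x^3 + x^2 + x + 2)·a(x) + (2). The last nonzero remainder is the constant 2 = gcd(f, a) in F_3. Back-substituting through the division chain expresses 2 = s(x)·a(x) + t(x)·f(x) with s(x) ≡ 2x^3 + 2x^2 + 2x + 1 (mod f), so (2x^3 + 2x^2 + 2x + 1)·a(x) ≡ 2 (mod f). Multiplying by 2^(-1) ≡ 2 in F_3 gives a(x)^(-1) ≡ 2·(2x^3 + 2x^2 + 2x + 1) ≡ x^3 + x^2 + x + 2 (mod f). Check: (x)·(x^3 + x^2 + x + 2) = x^4 + x^3 + x^2 + 2x ≡ 1 (mod x^4 + x^3 + x^2 + 2x + 2).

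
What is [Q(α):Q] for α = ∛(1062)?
[Q(α):Q] = 3

The minimal polynomial of α is x^3 - 1062, irreducible over Q since 1062 is not a perfect cube (so x^3 - 1062 has no rational root). Hence [Q(α):Q] = deg(m_α) = 3.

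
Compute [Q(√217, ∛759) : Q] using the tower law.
[Q(√217, ∛759) : Q] = 6

Let L = Q(√217, ∛759). Since Q(√217) ⊂ L and [Q(√217):Q] = 2, the tower law gives 2 | [L:Q]. Likewise Q(∛759) ⊂ L with [Q(∛759):Q] = 3 (because 759 is not a perfect cube), so 3 | [L:Q]. As gcd(2,3) = 1, [L:Q] is divisible by 6. Conversely L is generated over Q by √217 and ∛759, so [L:Q] ≤ 2·3 = 6. Therefore [Q(√217, ∛759) : Q] = 6.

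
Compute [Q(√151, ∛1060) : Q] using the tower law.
[Q(√151, ∛1060) : Q] = 6

Let L = Q(√151, ∛1060). Since Q(√151) ⊂ L and [Q(√151):Q] = 2, the tower law gives 2 | [L:Q]. Likewise Q(∛1060) ⊂ L with [Q(∛1060):Q] = 3 (because 1060 is not a perfect cube), so 3 | [L:Q]. As gcd(2,3) = 1, [L:Q] is divisible by 6. Conversely L is generated over Q by √151 and ∛1060, so [L:Q] ≤ 2·3 = 6. Therefore [Q(√151, ∛1060) : Q] = 6.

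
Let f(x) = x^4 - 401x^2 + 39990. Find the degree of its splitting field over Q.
[K : Q] = 4

Solving the quadratic in x^2: x^2 = (401 ± √(401^2 - 4·39990))/2 = (401 ± √841)/2 = (401 ± 29)/2, giving x^2 = 215 or x^2 = 186. So f(x) = (x^2 - 215)(x^2 - 186) and the roots of f are ±√215, ±√186. Hence the splitting field is K = Q(√215, √186). Since 215 and 186 are distinct squarefree integers > 1, their product 39990 is not a perfect square, so √186 ∉ Q(√215). By the tower law [K:Q] = [Q(√215,√186):Q(√215)] · [Q(√215):Q] = 2 · 2 = 4.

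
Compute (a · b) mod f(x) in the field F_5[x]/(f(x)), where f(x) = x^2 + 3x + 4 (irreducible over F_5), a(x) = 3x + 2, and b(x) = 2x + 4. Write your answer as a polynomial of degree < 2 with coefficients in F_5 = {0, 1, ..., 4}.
a · b ≡ 3x + 4 (mod f(x))

Multiply in F_5[x]: a(x)·b(x) = (3x + 2)·(2x + 4) = x^2 + x + 3. This has degree ≥ 2, so divide by f(x) over F_5: x^2 + x + 3 = (1)·(x^2 + 3x + 4) + (3x + 4). Hence a·b ≡ 3x + 4 (mod f). (F_5[x]/(f) is a field with 5^2 = 25 elements since f is irreducible of degree 2.)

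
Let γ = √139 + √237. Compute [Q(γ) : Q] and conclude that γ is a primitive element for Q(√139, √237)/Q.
[Q(γ) : Q] = 4 (equivalently, Q(γ) = Q(√139, √237))

Obviously Q(γ) ⊆ Q(√139, √237), and [Q(√139, √237):Q] = 4 (since 139, 237 are distinct squarefree integers > 1 with 32943 not a perfect square). To show equality we compute the minimal polynomial of γ. From γ = √139 + √237: γ^2 = 139 + 2√(32943) + 237 = 376 + 2√(32943), so γ^2 - 376 = 2√(32943); squaring, (γ^2 - 376)^2 = 4·32943, i.e. γ^4 - 752γ^2 + 141376 - 131772 = 0, i.e. γ^4 - 752γ^2 + 9604 = 0. So γ is a root of x^4 - 752x^2 + 9604. This polynomial is irreducible over Q: it has no rational root (each ±√139 ± √237 is irrational), and any factorization into two quadratics over Q would force √(32943) ∈ Q (pairing opposite roots) or √139, √237 ∈ Q (other pairings), all impossible. Hence [Q(γ):Q] = 4 = [Q(√139, √237):Q], so Q(γ) = Q(√139, √237).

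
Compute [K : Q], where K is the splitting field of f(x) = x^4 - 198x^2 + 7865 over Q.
[K : Q] = 4

Solving the quadratic in x^2: x^2 = (198 ± √(198^2 - 4·7865))/2 = (198 ± √7744)/2 = (198 ± 88)/2, giving x^2 = 55 or x^2 = 143. So f(x) = (x^2 - 55)(x^2 - 143) and the roots of f are ±√55, ±√143. Hence the splitting field is K = Q(√55, √143). Since 55 and 143 are distinct squarefree integers > 1, their product 7865 is not a perfect square, so √143 ∉ Q(√55). By the tower law [K:Q] = [Q(√55,√143):Q(√55)] · [Q(√55):Q] = 2 · 2 = 4.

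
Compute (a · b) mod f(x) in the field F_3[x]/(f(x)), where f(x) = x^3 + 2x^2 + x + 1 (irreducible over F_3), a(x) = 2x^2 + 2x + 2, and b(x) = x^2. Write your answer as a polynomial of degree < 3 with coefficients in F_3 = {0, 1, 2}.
a · b ≡ x^2 + 2 (mod f(x))

Multiply in F_3[x]: a(x)·b(x) = (2x^2 + 2x + 2)·(x^2) = 2x^4 + 2x^3 + 2x^2. This has degree ≥ 3, so divide by f(x) over F_3: 2x^4 + 2x^3 + 2x^2 = (2x + 1)·(x^3 + 2x^2 + x + 1) + (x^2 + 2). Hence a·b ≡ x^2 + 2 (mod f). (F_3[x]/(f) is a field with 3^3 = 27 elements since f is irreducible of degree 3.)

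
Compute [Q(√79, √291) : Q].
[Q(√79, √291) : Q] = 4

[Q(√79):Q] = 2 (min poly x^2 - 79, irreducible since 79 is squarefree > 1). For the top step, suppose √291 ∈ Q(√79), say √291 = c + d√79 with c, d ∈ Q. Squaring: 291 = c^2 + 79d^2 + 2cd√79. Since √79 ∉ Q this forces 2cd = 0. If d = 0 then √291 = c ∈ Q, contradicting 291 squarefree > 1. If c = 0 then 291 = 79d^2, so 79·291 = (79d)^2 is a perfect square in Q — but 79·291 = 22989 is not a perfect square (since 79 and 291 are distinct squarefree integers). Contradiction. Hence √291 ∉ Q(√79), so x^2 - 291 stays irreducible over Q(√79) and [Q(√79, √291) : Q(√79)] = 2. By the tower law, [Q(√79, √291) : Q] = 2 · 2 = 4.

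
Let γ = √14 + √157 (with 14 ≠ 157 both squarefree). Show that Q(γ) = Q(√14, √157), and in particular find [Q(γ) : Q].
[Q(γ) : Q] = 4 (equivalently, Q(γ) = Q(√14, √157))

Obviously Q(γ) ⊆ Q(√14, √157), and [Q(√14, √157):Q] = 4 (since 14, 157 are distinct squarefree integers > 1 with 2198 not a perfect square). To show equality we compute the minimal polynomial of γ. From γ = √14 + √157: γ^2 = 14 + 2√(2198) + 157 = 171 + 2√(2198), so γ^2 - 171 = 2√(2198); squaring, (γ^2 - 171)^2 = 4·2198, i.e. γ^4 - 342γ^2 + 29241 - 8792 = 0, i.e. γ^4 - 342γ^2 + 20449 = 0. So γ is a root of x^4 - 342x^2 + 20449. This polynomial is irreducible over Q: it has no rational root (each ±√14 ± √157 is irrational), and any factorization into two quadratics over Q would force √(2198) ∈ Q (pairing opposite roots) or √14, √157 ∈ Q (other pairings), all impossible. Hence [Q(γ):Q] = 4 = [Q(√14, √157):Q], so Q(γ) = Q(√14, √157).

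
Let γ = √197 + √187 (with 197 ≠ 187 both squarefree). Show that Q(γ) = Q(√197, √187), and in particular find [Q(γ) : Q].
[Q(γ) : Q] = 4 (equivalently, Q(γ) = Q(√197, √187))

Obviously Q(γ) ⊆ Q(√197, √187), and [Q(√197, √187):Q] = 4 (since 197, 187 are distinct squarefree integers > 1 with 36839 not a perfect square). To show equality we compute the minimal polynomial of γ. From γ = √197 + √187: γ^2 = 197 + 2√(36839) + 187 = 384 + 2√(36839), so γ^2 - 384 = 2√(36839); squaring, (γ^2 - 384)^2 = 4·36839, i.e. γ^4 - 768γ^2 + 147456 - 147356 = 0, i.e. γ^4 - 768γ^2 + 100 = 0. So γ is a root of x^4 - 768x^2 + 100. This polynomial is irreducible over Q: it has no rational root (each ±√197 ± √187 is irrational), and any factorization into two quadratics over Q would force √(36839) ∈ Q (pairing opposite roots) or √197, √187 ∈ Q (other pairings), all impossible. Hence [Q(γ):Q] = 4 = [Q(√197, √187):Q], so Q(γ) = Q(√197, √187).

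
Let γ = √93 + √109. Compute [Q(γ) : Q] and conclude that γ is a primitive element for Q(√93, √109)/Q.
[Q(γ) : Q] = 4 (equivalently, Q(γ) = Q(√93, √109))

Obviously Q(γ) ⊆ Q(√93, √109), and [Q(√93, √109):Q] = 4 (since 93, 109 are distinct squarefree integers > 1 with 10137 not a perfect square). To show equality we compute the minimal polynomial of γ. From γ = √93 + √109: γ^2 = 93 + 2√(10137) + 109 = 202 + 2√(10137), so γ^2 - 202 = 2√(10137); squaring, (γ^2 - 202)^2 = 4·10137, i.e. γ^4 - 404γ^2 + 40804 - 40548 = 0, i.e. γ^4 - 404γ^2 + 256 = 0. So γ is a root of x^4 - 404x^2 + 256. This polynomial is irreducible over Q: it has no rational root (each ±√93 ± √109 is irrational), and any factorization into two quadratics over Q would force √(10137) ∈ Q (pairing opposite roots) or √93, √109 ∈ Q (other pairings), all impossible. Hence [Q(γ):Q] = 4 = [Q(√93, √109):Q], so Q(γ) = Q(√93, √109).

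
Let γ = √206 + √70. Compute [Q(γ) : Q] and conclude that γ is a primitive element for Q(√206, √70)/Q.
[Q(γ) : Q] = 4 (equivalently, Q(γ) = Q(√206, √70))

Obviously Q(γ) ⊆ Q(√206, √70), and [Q(√206, √70):Q] = 4 (since 206, 70 are distinct squarefree integers > 1 with 14420 not a perfect square). To show equality we compute the minimal polynomial of γ. From γ = √206 + √70: γ^2 = 206 + 2√(14420) + 70 = 276 + 2√(14420), so γ^2 - 276 = 2√(14420); squaring, (γ^2 - 276)^2 = 4·14420, i.e. γ^4 - 552γ^2 + 76176 - 57680 = 0, i.e. γ^4 - 552γ^2 + 18496 = 0. So γ is a root of x^4 - 552x^2 + 18496. This polynomial is irreducible over Q: it has no rational root (each ±√206 ± √70 is irrational), and any factorization into two quadratics over Q would force √(14420) ∈ Q (pairing opposite roots) or √206, √70 ∈ Q (other pairings), all impossible. Hence [Q(γ):Q] = 4 = [Q(√206, √70):Q], so Q(γ) = Q(√206, √70).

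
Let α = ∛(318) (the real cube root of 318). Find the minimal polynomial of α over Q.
m_α(x) = x^3 - 318

α satisfies α^3 = 318, so x^3 - 318 annihilates α. By the rational root test, a rational root p/q (in lowest terms) of x^3 - 318 would satisfy p^3 = 318 q^3, forcing q = 1 and p^3 = 318; but 318 is not a perfect cube, contradiction. A monic cubic over Q with no rational root is irreducible (any nontrivial factorization would include a linear factor). Hence x^3 - 318 is the minimal polynomial of α, and in particular [Q(α):Q] = 3.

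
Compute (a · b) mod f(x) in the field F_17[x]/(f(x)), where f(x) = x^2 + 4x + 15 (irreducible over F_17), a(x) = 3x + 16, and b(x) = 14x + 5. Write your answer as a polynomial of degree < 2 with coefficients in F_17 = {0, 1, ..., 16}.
a · b ≡ 3x + 11 (mod f(x))

Multiply in F_17[x]: a(x)·b(x) = (3x + 16)·(14x + 5) = 8x^2 + x + 12. This has degree ≥ 2, so divide by f(x) over F_17: 8x^2 + x + 12 = (8)·(x^2 + 4x + 15) + (3x + 11). Hence a·b ≡ 3x + 11 (mod f). (F_17[x]/(f) is a field with 17^2 = 289 elements since f is irreducible of degree 2.)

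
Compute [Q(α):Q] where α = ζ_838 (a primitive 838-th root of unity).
[Q(α):Q] = 418

The minimal polynomial of ζ_838 over Q is the 838-th cyclotomic polynomial Φ_838(x), which is irreducible over Q and has degree φ(838) = 418. Hence [Q(α):Q] = φ(838) = 418.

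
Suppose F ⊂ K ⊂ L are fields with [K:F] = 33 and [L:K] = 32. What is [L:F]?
[L:F] = 1056

The tower law says that for any tower of field extensions F ⊂ K ⊂ L with finite degrees, [L:F] = [L:K] · [K:F]. Here this gives [L:F] = 32 · 33 = 1056.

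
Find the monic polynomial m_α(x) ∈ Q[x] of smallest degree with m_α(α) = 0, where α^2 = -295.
m_α(x) = x^2 + 295

α satisfies α^2 + 295 = 0, so x^2 + 295 annihilates α. Since d = -295 is squarefree and ≠ 1, it is not a perfect square in Q, so x^2 + 295 has no rational root and is therefore irreducible over Q (a degree-2 polynomial over a field is irreducible iff it has no root). Hence m_α(x) = x^2 + 295.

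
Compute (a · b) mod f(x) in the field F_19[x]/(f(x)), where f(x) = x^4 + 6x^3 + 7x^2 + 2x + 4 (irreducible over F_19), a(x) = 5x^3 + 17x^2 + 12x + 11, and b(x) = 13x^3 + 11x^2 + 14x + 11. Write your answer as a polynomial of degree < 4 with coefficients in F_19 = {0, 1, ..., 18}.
a · b ≡ 6x^3 + 16x^2 + 9x + 4 (mod f(x))

Multiply in F_19[x]: a(x)·b(x) = (5x^3 + 17x^2 + 12x + 11)·(13x^3 + 11x^2 + 14x + 11) = 8x^6 + 10x^5 + 14x^4 + 17x^3 + x^2 + x + 7. This has degree ≥ 4, so divide by f(x) over F_19: 8x^6 + 10x^5 + 14x^4 + 17x^3 + x^2 + x + 7 = (8x^2 + 15)·(x^4 + 6x^3 + 7x^2 + 2x + 4) + (6x^3 + 16x^2 + 9x + 4). Hence a·b ≡ 6x^3 + 16x^2 + 9x + 4 (mod f). (F_19[x]/(f) is a field with 19^4 = 130321 elements since f is irreducible of degree 4.)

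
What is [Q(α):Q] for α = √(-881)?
[Q(α):Q] = 2

[Q(α):Q] equals the degree of the minimal polynomial of α. Here α^2 = -881 and x^2 + 881 is irreducible (d = -881 is squarefree, ≠ 1, hence not a square), so deg(m_α) = 2. Thus [Q(α):Q] = 2.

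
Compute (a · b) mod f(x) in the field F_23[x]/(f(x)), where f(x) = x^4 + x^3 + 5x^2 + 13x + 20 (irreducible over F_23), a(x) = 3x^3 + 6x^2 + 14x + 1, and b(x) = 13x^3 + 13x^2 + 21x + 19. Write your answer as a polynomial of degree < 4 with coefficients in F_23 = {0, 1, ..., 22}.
a · b ≡ 6x^3 + 10x^2 + 9x + 8 (mod f(x))

Multiply in F_23[x]: a(x)·b(x) = (3x^3 + 6x^2 + 14x + 1)·(13x^3 + 13x^2 + 21x + 19) = 16x^6 + 2x^5 + x^4 + 10x^3 + 7x^2 + 11x + 19. This has degree ≥ 4, so divide by f(x) over F_23: 16x^6 + 2x^5 + x^4 + 10x^3 + 7x^2 + 11x + 19 = (16x^2 + 9x + 4)·(x^4 + x^3 + 5x^2 + 13x + 20) + (6x^3 + 10x^2 + 9x + 8). Hence a·b ≡ 6x^3 + 10x^2 + 9x + 8 (mod f). (F_23[x]/(f) is a field with 23^4 = 279841 elements since f is irreducible of degree 4.)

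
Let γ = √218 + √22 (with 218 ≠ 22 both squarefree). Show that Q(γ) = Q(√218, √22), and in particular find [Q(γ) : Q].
[Q(γ) : Q] = 4 (equivalently, Q(γ) = Q(√218, √22))

Obviously Q(γ) ⊆ Q(√218, √22), and [Q(√218, √22):Q] = 4 (since 218, 22 are distinct squarefree integers > 1 with 4796 not a perfect square). To show equality we compute the minimal polynomial of γ. From γ = √218 + √22: γ^2 = 218 + 2√(4796) + 22 = 240 + 2√(4796), so γ^2 - 240 = 2√(4796); squaring, (γ^2 - 240)^2 = 4·4796, i.e. γ^4 - 480γ^2 + 57600 - 19184 = 0, i.e. γ^4 - 480γ^2 + 38416 = 0. So γ is a root of x^4 - 480x^2 + 38416. This polynomial is irreducible over Q: it has no rational root (each ±√218 ± √22 is irrational), and any factorization into two quadratics over Q would force √(4796) ∈ Q (pairing opposite roots) or √218, √22 ∈ Q (other pairings), all impossible. Hence [Q(γ):Q] = 4 = [Q(√218, √22):Q], so Q(γ) = Q(√218, √22).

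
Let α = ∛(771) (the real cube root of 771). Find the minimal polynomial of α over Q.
m_α(x) = x^3 - 771

α satisfies α^3 = 771, so x^3 - 771 annihilates α. By the rational root test, a rational root p/q (in lowest terms) of x^3 - 771 would satisfy p^3 = 771 q^3, forcing q = 1 and p^3 = 771; but 771 is not a perfect cube, contradiction. A monic cubic over Q with no rational root is irreducible (any nontrivial factorization would include a linear factor). Hence x^3 - 771 is the minimal polynomial of α, and in particular [Q(α):Q] = 3.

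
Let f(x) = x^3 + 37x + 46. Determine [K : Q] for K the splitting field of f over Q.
[K : Q] = 6

By the rational root test, any rational root of the monic integer polynomial f(x) = x^3 + 37x + 46 must be an integer dividing the constant term 46, i.e. one of ±{1, 2, 23, 46}. Evaluating: f(1) = 84, f(-1) = 8, f(2) = 128, f(-2) = -36, f(23) = 13064, f(-23) = -12972, f(46) = 99084, f(-46) = -98992; none is 0, so f has no rational root and is therefore irreducible over Q (a cubic with no linear factor over a field is irreducible). For an irreducible cubic, the Galois group is A_3 or S_3 according as the discriminant disc(f) = -4a^3 - 27b^2 = -4·(37)^3 - 27·(46)^2 = -259744 is or is not a square in Q. Here disc(f) = -259744 is not a perfect square in Q, so the Galois group of f over Q is not contained in A_3 and must be all of S_3. The splitting field has degree |S_3| = 6 over Q, so [K : Q] = 6.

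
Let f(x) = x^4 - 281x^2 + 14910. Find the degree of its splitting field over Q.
[K : Q] = 4

Solving the quadratic in x^2: x^2 = (281 ± √(281^2 - 4·14910))/2 = (281 ± √19321)/2 = (281 ± 139)/2, giving x^2 = 210 or x^2 = 71. So f(x) = (x^2 - 210)(x^2 - 71) and the roots of f are ±√210, ±√71. Hence the splitting field is K = Q(√210, √71). Since 210 and 71 are distinct squarefree integers > 1, their product 14910 is not a perfect square, so √71 ∉ Q(√210). By the tower law [K:Q] = [Q(√210,√71):Q(√210)] · [Q(√210):Q] = 2 · 2 = 4.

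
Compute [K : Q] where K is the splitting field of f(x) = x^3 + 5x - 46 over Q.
[K : Q] = 6

By the rational root test, any rational root of the monic integer polynomial f(x) = x^3 + 5x - 46 must be an integer dividing the constant term -46, i.e. one of ±{1, 2, 23, 46}. Evaluating: f(1) = -40, f(-1) = -52, f(2) = -28, f(-2) = -64, f(23) = 12236, f(-23) = -12328, f(46) = 97520, f(-46) = -97612; none is 0, so f has no rational root and is therefore irreducible over Q (a cubic with no linear factor over a field is irreducible). For an irreducible cubic, the Galois group is A_3 or S_3 according as the discriminant disc(f) = -4a^3 - 27b^2 = -4·(5)^3 - 27·(-46)^2 = -57632 is or is not a square in Q. Here disc(f) = -57632 is not a perfect square in Q, so the Galois group of f over Q is not contained in A_3 and must be all of S_3. The splitting field has degree |S_3| = 6 over Q, so [K : Q] = 6.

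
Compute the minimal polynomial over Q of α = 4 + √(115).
m_α(x) = x^2 - 8x - 99

From α - 4 = √(115), squaring gives (α - 4)^2 = 115, i.e. α^2 - 8α + 16 = 115, so α^2 - 8α - 99 = 0. The discriminant of x^2 - 8x - 99 is (-8)^2 - 4·(-99) = 64 + 396 = 460, and 4·(115) is not a perfect square in Q since 115 is squarefree and ≠ 1. Hence x^2 - 8x - 99 is irreducible over Q and is the minimal polynomial of α.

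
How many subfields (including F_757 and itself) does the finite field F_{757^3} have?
F_{757^3} has 2 subfields

The subfields of F_{p^n} are exactly the fields F_{p^d} for d | n (each is the fixed field of the unique index-d subgroup of Gal(F_{p^n}/F_p) ≅ Z/nZ). The divisors of n = 3 are {1, 3}, giving 2 subfields: F_{757^1}, F_{757^3}.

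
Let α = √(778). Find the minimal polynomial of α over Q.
m_α(x) = x^2 - 778

α satisfies α^2 - 778 = 0, so x^2 - 778 annihilates α. Since d = 778 is squarefree and ≠ 1, it is not a perfect square in Q, so x^2 - 778 has no rational root and is therefore irreducible over Q (a degree-2 polynomial over a field is irreducible iff it has no root). Hence m_α(x) = x^2 - 778.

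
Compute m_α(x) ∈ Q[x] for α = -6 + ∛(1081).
m_α(x) = x^3 + 18x^2 + 108x - 865

Set β = α + 6 = ∛(1081), so β^3 = 1081. Then (α + 6)^3 - 1081 = 0, i.e. α is a root of g(x) = (x + 6)^3 - 1081 = x^3 + 18x^2 + 108x - 865. Since g(x) = h(x + 6) where h(x) = x^3 - 1081, and h is irreducible over Q (because 1081 is not a perfect cube, so h has no rational root, and a monic cubic with no rational root is irreducible), g is also irreducible (irreducibility is preserved under the substitution x → x + 6). Hence m_α(x) = x^3 + 18x^2 + 108x - 865.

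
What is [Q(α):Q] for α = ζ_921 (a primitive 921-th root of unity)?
[Q(α):Q] = 612

The minimal polynomial of ζ_921 over Q is the 921-th cyclotomic polynomial Φ_921(x), which is irreducible over Q and has degree φ(921) = 612. Hence [Q(α):Q] = φ(921) = 612.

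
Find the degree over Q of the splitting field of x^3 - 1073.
[K : Q] = 6

The roots of x^3 - 1073 are ∛1073, ω∛1073, ω^2∛1073 where ω = e^(2πi/3) is a primitive cube root of unity, so K = Q(∛1073, ω). Now [Q(∛1073):Q] = 3 (since 1073 is not a perfect cube, x^3 - 1073 is irreducible) and [Q(ω):Q] = 2. Both 2 and 3 divide [K:Q], and [K:Q] ≤ 3·2 = 6, so [K:Q] = 6. (Equivalently: Q(∛1073) ⊂ R but ω ∉ R, so [K : Q(∛1073)] = 2.)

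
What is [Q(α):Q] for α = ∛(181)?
[Q(α):Q] = 3

The minimal polynomial of α is x^3 - 181, irreducible over Q since 181 is not a perfect cube (so x^3 - 181 has no rational root). Hence [Q(α):Q] = deg(m_α) = 3.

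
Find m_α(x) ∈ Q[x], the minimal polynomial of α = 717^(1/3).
m_α(x) = x^3 - 717

α satisfies α^3 = 717, so x^3 - 717 annihilates α. By the rational root test, a rational root p/q (in lowest terms) of x^3 - 717 would satisfy p^3 = 717 q^3, forcing q = 1 and p^3 = 717; but 717 is not a perfect cube, contradiction. A monic cubic over Q with no rational root is irreducible (any nontrivial factorization would include a linear factor). Hence x^3 - 717 is the minimal polynomial of α, and in particular [Q(α):Q] = 3.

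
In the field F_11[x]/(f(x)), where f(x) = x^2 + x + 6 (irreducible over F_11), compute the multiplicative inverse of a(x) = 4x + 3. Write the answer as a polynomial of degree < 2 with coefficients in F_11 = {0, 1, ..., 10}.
a(x)^(-1) ≡ 8x + 2 (mod f(x))

Since f is irreducible over F_11, F_11[x]/(f) is a field and a(x) ≠ 0 has an inverse. Apply the extended Euclidean algorithm to f(x) and a(x) in F_11[x]: f(x) = (3x + 9)·a(x) + (1). The last nonzero remainder is the constant 1 = gcd(f, a) in F_11. Back-substituting through the division chain expresses 1 = s(x)·a(x) + t(x)·f(x) with s(x) ≡ 8x + 2 (mod f), so a(x)^(-1) ≡ s(x) = 8x + 2 (mod f). Check: (4x + 3)·(8x + 2) = 10x^2 + 10x + 6 ≡ 1 (mod x^2 + x + 6).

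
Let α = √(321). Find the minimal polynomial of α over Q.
m_α(x) = x^2 - 321

α satisfies α^2 - 321 = 0, so x^2 - 321 annihilates α. Since d = 321 is squarefree and ≠ 1, it is not a perfect square in Q, so x^2 - 321 has no rational root and is therefore irreducible over Q (a degree-2 polynomial over a field is irreducible iff it has no root). Hence m_α(x) = x^2 - 321.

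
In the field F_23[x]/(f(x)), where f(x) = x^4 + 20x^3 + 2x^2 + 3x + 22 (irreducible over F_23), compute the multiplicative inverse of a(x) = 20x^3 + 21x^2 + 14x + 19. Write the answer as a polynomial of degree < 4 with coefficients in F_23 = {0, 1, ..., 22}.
a(x)^(-1) ≡ x^3 + 14x^2 + 8x + 21 (mod f(x))

Since f is irreducible over F_23, F_23[x]/(f) is a field and a(x) ≠ 0 has an inverse. Apply the extended Euclidean algorithm to f(x) and a(x) in F_23[x]: f(x) = (15x + 14)·a(x) + (4x^2 + 5x + 9);  a(x) = (5x + 22)·(4x^2 + 5x + 9) + (20x + 5);  (4x^2 + 5x + 9) = (14x + 14)·(20x + 5) + (8). The last nonzero remainder is the constant 8 = gcd(f, a) in F_23. Back-substituting through the division chain expresses 8 = s(x)·a(x) + t(x)·f(x) with s(x) ≡ 8x^3 + 20x^2 + 18x + 7 (mod f), so (8x^3 + 20x^2 + 18x + 7)·a(x) ≡ 8 (mod f). Multiplying by 8^(-1) ≡ 3 in F_23 gives a(x)^(-1) ≡ 3·(8x^3 + 20x^2 + 18x + 7) ≡ x^3 + 14x^2 + 8x + 21 (mod f). Check: (20x^3 + 21x^2 + 14x + 19)·(x^3 + 14x^2 + 8x + 21) = 20x^6 + 2x^5 + 8x^4 + 21x^3 + 14x^2 + 9x + 8 ≡ 1 (mod x^4 + 20x^3 + 2x^2 + 3x + 22).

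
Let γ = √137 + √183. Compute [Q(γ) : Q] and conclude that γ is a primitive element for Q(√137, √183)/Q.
[Q(γ) : Q] = 4 (equivalently, Q(γ) = Q(√137, √183))

Obviously Q(γ) ⊆ Q(√137, √183), and [Q(√137, √183):Q] = 4 (since 137, 183 are distinct squarefree integers > 1 with 25071 not a perfect square). To show equality we compute the minimal polynomial of γ. From γ = √137 + √183: γ^2 = 137 + 2√(25071) + 183 = 320 + 2√(25071), so γ^2 - 320 = 2√(25071); squaring, (γ^2 - 320)^2 = 4·25071, i.e. γ^4 - 640γ^2 + 102400 - 100284 = 0, i.e. γ^4 - 640γ^2 + 2116 = 0. So γ is a root of x^4 - 640x^2 + 2116. This polynomial is irreducible over Q: it has no rational root (each ±√137 ± √183 is irrational), and any factorization into two quadratics over Q would force √(25071) ∈ Q (pairing opposite roots) or √137, √183 ∈ Q (other pairings), all impossible. Hence [Q(γ):Q] = 4 = [Q(√137, √183):Q], so Q(γ) = Q(√137, √183).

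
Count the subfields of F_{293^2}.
F_{293^2} has 2 subfields

The subfields of F_{p^n} are exactly the fields F_{p^d} for d | n (each is the fixed field of the unique index-d subgroup of Gal(F_{p^n}/F_p) ≅ Z/nZ). The divisors of n = 2 are {1, 2}, giving 2 subfields: F_{293^1}, F_{293^2}.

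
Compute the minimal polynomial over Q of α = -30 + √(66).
m_α(x) = x^2 + 60x + 834

From α + 30 = √(66), squaring gives (α + 30)^2 = 66, i.e. α^2 + 60α + 900 = 66, so α^2 + 60α + 834 = 0. The discriminant of x^2 + 60x + 834 is (60)^2 - 4·(834) = 3600 - 3336 = 264, and 4·(66) is not a perfect square in Q since 66 is squarefree and ≠ 1. Hence x^2 + 60x + 834 is irreducible over Q and is the minimal polynomial of α.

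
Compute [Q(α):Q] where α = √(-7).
[Q(α):Q] = 2

[Q(α):Q] equals the degree of the minimal polynomial of α. Here α^2 = -7 and x^2 + 7 is irreducible (d = -7 is squarefree, ≠ 1, hence not a square), so deg(m_α) = 2. Thus [Q(α):Q] = 2.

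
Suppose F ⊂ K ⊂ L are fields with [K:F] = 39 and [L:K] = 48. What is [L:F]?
[L:F] = 1872

The tower law says that for any tower of field extensions F ⊂ K ⊂ L with finite degrees, [L:F] = [L:K] · [K:F]. Here this gives [L:F] = 48 · 39 = 1872.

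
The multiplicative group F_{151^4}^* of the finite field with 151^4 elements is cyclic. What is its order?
|F_{151^4}^*| = 519885600

F_{151^4} has 151^4 = 519885601 elements; its multiplicative group consists of all nonzero elements, so |F_{151^4}^*| = 519885601 - 1 = 519885600. (It is cyclic since any finite subgroup of the multiplicative group of a field is cyclic.)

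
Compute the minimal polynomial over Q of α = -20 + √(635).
m_α(x) = x^2 + 40x - 235

From α + 20 = √(635), squaring gives (α + 20)^2 = 635, i.e. α^2 + 40α + 400 = 635, so α^2 + 40α - 235 = 0. The discriminant of x^2 + 40x - 235 is (40)^2 - 4·(-235) = 1600 + 940 = 2540, and 4·(635) is not a perfect square in Q since 635 is squarefree and ≠ 1. Hence x^2 + 40x - 235 is irreducible over Q and is the minimal polynomial of α.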